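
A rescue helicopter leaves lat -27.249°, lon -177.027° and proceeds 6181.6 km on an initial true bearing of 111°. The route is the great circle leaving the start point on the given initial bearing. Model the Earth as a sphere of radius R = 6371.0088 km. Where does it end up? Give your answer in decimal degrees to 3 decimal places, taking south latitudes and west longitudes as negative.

Central angle δ = d/R = 0.970270 rad.
Start latitude φ₁ = -0.475585 rad; initial bearing θ = 1.937315 rad.
sin φ₂ = sin φ₁ cos δ + cos φ₁ sin δ cos θ = (-0.457858)(0.565077) + (0.889025)(0.825038)(-0.358368) = -0.521581
φ₂ = asin(-0.521581) = -0.548703 rad = -31.438°.
For the longitude increment, Δλ = atan2( sin θ sin δ cos φ₁, cos δ − sin φ₁ sin φ₂ ) = atan2(0.684762, 0.326266) = 64.524°.
Hence λ₂ = -177.027° + 64.524° = -112.503°.

latitude -31.438°, longitude -112.503°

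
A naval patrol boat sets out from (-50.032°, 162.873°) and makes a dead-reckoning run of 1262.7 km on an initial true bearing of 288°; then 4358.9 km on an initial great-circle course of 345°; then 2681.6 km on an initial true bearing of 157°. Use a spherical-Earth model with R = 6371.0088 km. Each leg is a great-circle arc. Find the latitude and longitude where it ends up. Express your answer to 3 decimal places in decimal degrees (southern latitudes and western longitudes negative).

latitude -29.076°, longitude 148.435°

Apply the spherical direct solution leg by leg, carrying full precision between legs.
Leg 1: from (-50.032°, 162.873°), δ = 1262.7/6371.0088 = 0.198195 rad, θ = 288° → φ = -45.424°, λ = 147.399°.
Leg 2: from (-45.424°, 147.399°), δ = 4358.9/6371.0088 = 0.684177 rad, θ = 345° → φ = -7.095°, λ = 137.910°.
Leg 3: from (-7.095°, 137.910°), δ = 2681.6/6371.0088 = 0.420907 rad, θ = 157° → φ = -29.076°, λ = 148.435°.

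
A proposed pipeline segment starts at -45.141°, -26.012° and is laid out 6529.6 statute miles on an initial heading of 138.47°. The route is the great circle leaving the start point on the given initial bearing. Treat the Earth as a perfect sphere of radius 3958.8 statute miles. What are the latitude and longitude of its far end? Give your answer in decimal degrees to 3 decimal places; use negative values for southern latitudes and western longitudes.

latitude -28.084°, longitude 105.469°

Angular distance δ = d/R = 6529.6 / 3958.8 = 1.649389 rad.
Converting: φ₁ = -0.787859 rad, θ = 2.416757 rad.
sin φ₂ = sin φ₁ cos δ + cos φ₁ sin δ cos θ = (-0.708845)(-0.078511) + (0.705365)(0.996913)(-0.748609) = -0.470760
φ₂ = asin(-0.470760) = -0.490152 rad = -28.084°.
Δλ = atan2( sin θ sin δ cos φ₁ , cos δ − sin φ₁ sin φ₂ ) = atan2(0.466222, -0.412207) = 2.294782 rad = 131.481°.
λ₂ = λ₁ + Δλ = 105.469°.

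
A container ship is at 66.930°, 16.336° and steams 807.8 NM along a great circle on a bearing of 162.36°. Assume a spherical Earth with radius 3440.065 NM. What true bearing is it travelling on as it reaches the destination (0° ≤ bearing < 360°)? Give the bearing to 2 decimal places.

Central angle δ = d/R = 0.234821 rad.
Start latitude φ₁ = 1.168149 rad; initial bearing θ = 2.833717 rad.
sin φ₂ = sin φ₁ cos δ + cos φ₁ sin δ cos θ = (0.920027)(0.972556) + (0.391855)(0.232669)(-0.952979) = 0.807892
φ₂ = asin(0.807892) = 0.940566 rad = 53.890°.
Δλ = atan2( sin θ sin δ cos φ₁ , cos δ − sin φ₁ sin φ₂ ) = atan2(0.027629, 0.229274) = 0.119926 rad = 6.871°.
λ₂ = 16.336° + 6.871° = 23.207°.
The forward bearing on arrival equals the back-azimuth from the destination plus 180°.
Back-azimuth from P₂ (53.89°, 23.21°) to P₁ (66.93°, 16.34°), with Δλ' = λ₁ − λ₂ = -6.87°: atan2( sin Δλ' cos φ₁ , cos φ₂ sin φ₁ − sin φ₂ cos φ₁ cos Δλ' ) = 348.38°.
Final bearing = (348.38° + 180°) mod 360° = 168.38°.

final bearing 168.38°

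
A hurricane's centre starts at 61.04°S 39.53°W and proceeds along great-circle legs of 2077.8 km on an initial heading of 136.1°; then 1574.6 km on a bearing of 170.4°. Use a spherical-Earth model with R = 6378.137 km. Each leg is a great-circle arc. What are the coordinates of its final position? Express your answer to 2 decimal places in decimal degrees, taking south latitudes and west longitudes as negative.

Apply the spherical direct solution leg by leg, carrying full precision between legs.
Leg 1: from (-61.04°, -39.53°), δ = 2077.8/6378.137 = 0.325769 rad, θ = 136.1° → φ = -70.15°, λ = 1.28°.
Leg 2: from (-70.15°, 1.28°), δ = 1574.6/6378.137 = 0.246875 rad, θ = 170.4° → φ = -83.66°, λ = 22.95°.

latitude -83.66°, longitude 22.95°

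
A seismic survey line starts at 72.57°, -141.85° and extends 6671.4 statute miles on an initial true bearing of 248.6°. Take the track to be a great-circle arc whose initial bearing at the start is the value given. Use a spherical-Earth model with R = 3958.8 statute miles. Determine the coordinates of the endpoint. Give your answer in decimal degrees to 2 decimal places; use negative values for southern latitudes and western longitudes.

latitude -12.56°, longitude 146.77°

δ = 6671.4/3958.8 = 1.685208 rad (96.5553°).
Start latitude φ₁ = 1.266585 rad; initial bearing θ = 4.338889 rad.
sin φ₂ = sin φ₁ cos δ + cos φ₁ sin δ cos θ = (0.954084)(-0.114162) + (0.299540)(0.993462)(-0.364877) = -0.217501
φ₂ = asin(-0.217501) = -0.219253 rad = -12.56°.
For the longitude increment, Δλ = atan2( sin θ sin δ cos φ₁, cos δ − sin φ₁ sin φ₂ ) = atan2(-0.277065, 0.093352) = -71.38°.
λ₂ = -141.85° + -71.38° = -213.23°, normalized to (−180°, 180°] → 146.77°.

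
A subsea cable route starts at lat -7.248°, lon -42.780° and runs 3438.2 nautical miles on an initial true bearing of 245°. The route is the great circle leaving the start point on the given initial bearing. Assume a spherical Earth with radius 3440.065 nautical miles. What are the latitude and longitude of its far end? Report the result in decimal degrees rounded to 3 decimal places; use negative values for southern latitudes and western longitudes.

latitude -24.890°, longitude -99.965°

Central angle δ = d/R = 0.999458 rad.
Converting: φ₁ = -0.126501 rad, θ = 4.276057 rad.
Destination latitude: φ₂ = arcsin( sin φ₁ cos δ + cos φ₁ sin δ cos θ ) = arcsin(-0.420881) = -24.890°.
Then Δλ = atan2(-0.756274, 0.487658) = -0.998074 rad, from sin θ sin δ cos φ₁ over cos δ − sin φ₁ sin φ₂.
λ₂ = -42.780° + -57.185° = -99.965°.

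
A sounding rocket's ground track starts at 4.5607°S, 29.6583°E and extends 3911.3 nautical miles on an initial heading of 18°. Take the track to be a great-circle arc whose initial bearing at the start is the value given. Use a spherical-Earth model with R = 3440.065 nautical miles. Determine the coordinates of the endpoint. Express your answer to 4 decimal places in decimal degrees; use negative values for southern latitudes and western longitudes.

Central angle δ = d/R = 1.136984 rad.
Start latitude φ₁ = -0.079599 rad; initial bearing θ = 0.314159 rad.
Applying the spherical law of cosines for sides, sin φ₂ = sin φ₁ cos δ + cos φ₁ sin δ cos θ = 0.826805, so φ₂ = 55.7719°.
Δλ = atan2( sin θ sin δ cos φ₁ , cos δ − sin φ₁ sin φ₂ ) = atan2(0.279505, 0.486076) = 0.521851 rad = 29.8999°.
λ₂ = 29.6583° + 29.8999° = 59.5582°.

latitude 55.7719°, longitude 59.5582°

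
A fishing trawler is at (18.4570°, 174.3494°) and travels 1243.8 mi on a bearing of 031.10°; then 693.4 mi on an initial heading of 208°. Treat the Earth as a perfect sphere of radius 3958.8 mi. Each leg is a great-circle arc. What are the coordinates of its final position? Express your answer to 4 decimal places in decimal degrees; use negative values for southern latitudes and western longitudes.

Apply the spherical direct solution leg by leg, carrying full precision between legs.
Leg 1: from (18.4570°, 174.3494°), δ = 1243.8/3958.8 = 0.314186 rad, θ = 31.1° → φ = 33.5116°, λ = -174.6128°.
Leg 2: from (33.5116°, -174.6128°), δ = 693.4/3958.8 = 0.175154 rad, θ = 208° → φ = 24.5428°, λ = -179.7728°.

latitude 24.5428°, longitude -179.7728°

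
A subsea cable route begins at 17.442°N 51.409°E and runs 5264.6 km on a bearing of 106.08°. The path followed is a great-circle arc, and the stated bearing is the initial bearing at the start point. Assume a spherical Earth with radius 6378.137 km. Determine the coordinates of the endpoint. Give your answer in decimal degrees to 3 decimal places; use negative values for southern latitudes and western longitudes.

Central angle δ = d/R = 0.825413 rad.
Start latitude φ₁ = 0.304420 rad; initial bearing θ = 1.851445 rad.
Destination latitude: φ₂ = arcsin( sin φ₁ cos δ + cos φ₁ sin δ cos θ ) = arcsin(0.009126) = 0.523°.
For the longitude increment, Δλ = atan2( sin θ sin δ cos φ₁, cos δ − sin φ₁ sin φ₂ ) = atan2(0.673614, 0.675518) = 44.919°.
λ₂ = λ₁ + Δλ = 96.328°.

latitude 0.523°, longitude 96.328°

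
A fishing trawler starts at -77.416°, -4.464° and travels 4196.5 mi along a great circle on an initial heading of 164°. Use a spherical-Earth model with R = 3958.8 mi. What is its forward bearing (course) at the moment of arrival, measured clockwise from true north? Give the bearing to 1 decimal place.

Central angle δ = d/R = 1.060043 rad.
Converting: φ₁ = -1.351164 rad, θ = 2.862340 rad.
sin φ₂ = sin φ₁ cos δ + cos φ₁ sin δ cos θ = (-0.975978)(0.488834) + (0.217871)(0.872377)(-0.961262) = -0.659794
φ₂ = asin(-0.659794) = -0.720544 rad = -41.284°.
Then Δλ = atan2(0.052389, -0.155110) = 2.815868 rad, from sin θ sin δ cos φ₁ over cos δ − sin φ₁ sin φ₂.
Hence λ₂ = -4.464° + 161.337° = 156.873°.
The forward bearing on arrival equals the back-azimuth from the destination plus 180°.
Back-azimuth from P₂ (-41.3°, 156.9°) to P₁ (-77.4°, -4.5°), with Δλ' = λ₁ − λ₂ = -161.3°: atan2( sin Δλ' cos φ₁ , cos φ₂ sin φ₁ − sin φ₂ cos φ₁ cos Δλ' ) = 184.6°.
Final bearing = (184.6° + 180°) mod 360° = 4.6°.

final bearing 4.6°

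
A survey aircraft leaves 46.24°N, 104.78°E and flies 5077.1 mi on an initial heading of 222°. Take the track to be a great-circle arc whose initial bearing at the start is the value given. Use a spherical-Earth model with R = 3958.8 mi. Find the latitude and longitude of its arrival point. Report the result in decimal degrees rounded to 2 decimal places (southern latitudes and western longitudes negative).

Central angle δ = d/R = 1.282485 rad.
With φ₁ = 46.24° = 0.807040 rad and θ = 222° = 3.874631 rad:
Applying the spherical law of cosines for sides, sin φ₂ = sin φ₁ cos δ + cos φ₁ sin δ cos θ = -0.287415, so φ₂ = -16.70°.
Then Δλ = atan2(-0.443695, 0.491918) = -0.733903 rad, from sin θ sin δ cos φ₁ over cos δ − sin φ₁ sin φ₂.
λ₂ = 104.78° + -42.05° = 62.73°.

latitude -16.70°, longitude 62.73°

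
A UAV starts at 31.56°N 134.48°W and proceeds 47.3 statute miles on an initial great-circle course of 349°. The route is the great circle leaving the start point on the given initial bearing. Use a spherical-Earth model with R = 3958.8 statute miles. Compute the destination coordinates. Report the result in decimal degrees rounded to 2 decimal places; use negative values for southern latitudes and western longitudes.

latitude 32.23°, longitude -134.63°

δ = 47.3/3958.8 = 0.011948 rad (0.6846°).
Converting: φ₁ = 0.550826 rad, θ = 6.091199 rad.
Applying the spherical law of cosines for sides, sin φ₂ = sin φ₁ cos δ + cos φ₁ sin δ cos θ = 0.533347, so φ₂ = 32.23°.
For the longitude increment, Δλ = atan2( sin θ sin δ cos φ₁, cos δ − sin φ₁ sin φ₂ ) = atan2(-0.001943, 0.720779) = -0.15°.
Hence λ₂ = -134.48° + -0.15° = -134.63°.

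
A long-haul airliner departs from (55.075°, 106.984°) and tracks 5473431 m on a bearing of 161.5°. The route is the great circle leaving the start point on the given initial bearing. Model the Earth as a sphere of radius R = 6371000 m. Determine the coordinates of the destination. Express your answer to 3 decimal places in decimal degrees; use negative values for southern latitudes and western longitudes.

The arc subtends δ = 5473431/6371000 = 0.859116 rad at the centre.
Start latitude φ₁ = 0.961240 rad; initial bearing θ = 2.818707 rad.
Destination latitude: φ₂ = arcsin( sin φ₁ cos δ + cos φ₁ sin δ cos θ ) = arcsin(0.124350) = 7.143°.
Then Δλ = atan2(0.137563, 0.551152) = 0.244595 rad, from sin θ sin δ cos φ₁ over cos δ − sin φ₁ sin φ₂.
Hence λ₂ = 106.984° + 14.014° = 120.998°.

latitude 7.143°, longitude 120.998°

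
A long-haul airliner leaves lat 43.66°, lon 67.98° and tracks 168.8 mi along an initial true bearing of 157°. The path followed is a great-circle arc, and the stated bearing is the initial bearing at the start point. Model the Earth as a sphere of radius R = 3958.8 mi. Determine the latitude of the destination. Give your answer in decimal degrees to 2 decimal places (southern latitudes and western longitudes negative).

Angular distance δ = d/R = 168.8 / 3958.8 = 0.042639 rad.
With φ₁ = 43.66° = 0.762011 rad and θ = 157° = 2.740167 rad:
Applying the spherical law of cosines for sides, sin φ₂ = sin φ₁ cos δ + cos φ₁ sin δ cos θ = 0.661364, so φ₂ = 41.40°.
Then Δλ = atan2(0.012049, 0.542501) = 0.022207 rad, from sin θ sin δ cos φ₁ over cos δ − sin φ₁ sin φ₂.
λ₂ = 67.98° + 1.27° = 69.25°.

latitude 41.40°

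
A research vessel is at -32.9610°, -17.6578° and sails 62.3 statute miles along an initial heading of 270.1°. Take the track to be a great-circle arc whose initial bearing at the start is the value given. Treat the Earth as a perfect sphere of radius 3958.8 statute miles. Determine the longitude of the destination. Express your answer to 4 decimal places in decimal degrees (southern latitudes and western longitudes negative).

longitude -18.7324°

Angular distance δ = d/R = 62.3 / 3958.8 = 0.015737 rad.
Start latitude φ₁ = -0.575278 rad; initial bearing θ = 4.714134 rad.
sin φ₂ = sin φ₁ cos δ + cos φ₁ sin δ cos θ = (-0.544068)(0.999876) + (0.839041)(0.015736)(0.001745) = -0.543978
φ₂ = asin(-0.543978) = -0.575170 rad = -32.9548°.
For the longitude increment, Δλ = atan2( sin θ sin δ cos φ₁, cos δ − sin φ₁ sin φ₂ ) = atan2(-0.013204, 0.703915) = -1.0746°.
λ₂ = -17.6578° + -1.0746° = -18.7324°.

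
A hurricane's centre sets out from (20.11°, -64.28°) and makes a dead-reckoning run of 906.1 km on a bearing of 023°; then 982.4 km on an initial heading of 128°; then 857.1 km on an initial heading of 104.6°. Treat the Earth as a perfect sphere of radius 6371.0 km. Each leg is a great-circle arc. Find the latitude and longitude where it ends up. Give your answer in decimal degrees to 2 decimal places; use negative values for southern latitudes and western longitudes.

latitude 19.81°, longitude -45.27°

Apply the spherical direct solution leg by leg, carrying full precision between legs.
Leg 1: from (20.11°, -64.28°), δ = 906.1/6371 = 0.142223 rad, θ = 23° → φ = 27.57°, λ = -60.70°.
Leg 2: from (27.57°, -60.70°), δ = 982.4/6371 = 0.154199 rad, θ = 128° → φ = 21.94°, λ = -53.20°.
Leg 3: from (21.94°, -53.20°), δ = 857.1/6371 = 0.134531 rad, θ = 104.6° → φ = 19.81°, λ = -45.27°.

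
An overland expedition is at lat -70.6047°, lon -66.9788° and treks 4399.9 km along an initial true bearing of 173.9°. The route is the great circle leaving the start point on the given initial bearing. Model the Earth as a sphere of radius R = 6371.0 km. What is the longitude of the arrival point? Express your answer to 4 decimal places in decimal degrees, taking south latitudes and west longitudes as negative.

longitude 101.8085°

Angular distance δ = d/R = 4399.9 / 6371 = 0.690614 rad.
Start latitude φ₁ = -1.232284 rad; initial bearing θ = 3.035128 rad.
sin φ₂ = sin φ₁ cos δ + cos φ₁ sin δ cos θ = (-0.943250)(0.770855) + (0.332084)(0.637010)(-0.994338) = -0.937452
φ₂ = asin(-0.937452) = -1.215238 rad = -69.6280°.
Δλ = atan2( sin θ sin δ cos φ₁ , cos δ − sin φ₁ sin φ₂ ) = atan2(0.022479, -0.113396) = 2.945894 rad = 168.7873°.
λ₂ = -66.9788° + 168.7873° = 101.8085°.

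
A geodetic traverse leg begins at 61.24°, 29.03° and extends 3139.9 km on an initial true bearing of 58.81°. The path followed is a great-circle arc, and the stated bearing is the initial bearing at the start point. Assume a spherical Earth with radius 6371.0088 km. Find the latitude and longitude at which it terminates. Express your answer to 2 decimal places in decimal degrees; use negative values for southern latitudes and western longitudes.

δ = 3139.9/6371.0088 = 0.492842 rad (28.2378°).
Converting: φ₁ = 1.068840 rad, θ = 1.026428 rad.
Destination latitude: φ₂ = arcsin( sin φ₁ cos δ + cos φ₁ sin δ cos θ ) = arcsin(0.890207) = 62.90°.
Then Δλ = atan2(0.194739, 0.100599) = 1.093970 rad, from sin θ sin δ cos φ₁ over cos δ − sin φ₁ sin φ₂.
Hence λ₂ = 29.03° + 62.68° = 91.71°.

latitude 62.90°, longitude 91.71°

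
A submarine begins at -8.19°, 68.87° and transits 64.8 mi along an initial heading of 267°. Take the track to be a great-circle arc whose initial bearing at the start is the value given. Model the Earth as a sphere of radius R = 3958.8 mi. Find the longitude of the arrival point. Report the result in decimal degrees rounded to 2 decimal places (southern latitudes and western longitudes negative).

Central angle δ = d/R = 0.016369 rad.
Converting: φ₁ = -0.142942 rad, θ = 4.660029 rad.
Destination latitude: φ₂ = arcsin( sin φ₁ cos δ + cos φ₁ sin δ cos θ ) = arcsin(-0.143285) = -8.24°.
Δλ = atan2( sin θ sin δ cos φ₁ , cos δ − sin φ₁ sin φ₂ ) = atan2(-0.016179, 0.979454) = -0.016517 rad = -0.95°.
λ₂ = 68.87° + -0.95° = 67.92°.

longitude 67.92°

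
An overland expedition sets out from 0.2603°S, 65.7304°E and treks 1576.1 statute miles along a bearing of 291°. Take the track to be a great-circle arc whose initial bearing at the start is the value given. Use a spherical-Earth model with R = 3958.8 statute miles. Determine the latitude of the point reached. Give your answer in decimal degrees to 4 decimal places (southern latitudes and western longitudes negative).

Angular distance δ = d/R = 1576.1 / 3958.8 = 0.398126 rad.
With φ₁ = -0.2603° = -0.004543 rad and θ = 291° = 5.078908 rad:
Destination latitude: φ₂ = arcsin( sin φ₁ cos δ + cos φ₁ sin δ cos θ ) = arcsin(0.134747) = 7.7440°.
Δλ = atan2( sin θ sin δ cos φ₁ , cos δ − sin φ₁ sin φ₂ ) = atan2(-0.361937, 0.922401) = -0.373925 rad = -21.4243°.
λ₂ = λ₁ + Δλ = 44.3061°.

latitude 7.7440°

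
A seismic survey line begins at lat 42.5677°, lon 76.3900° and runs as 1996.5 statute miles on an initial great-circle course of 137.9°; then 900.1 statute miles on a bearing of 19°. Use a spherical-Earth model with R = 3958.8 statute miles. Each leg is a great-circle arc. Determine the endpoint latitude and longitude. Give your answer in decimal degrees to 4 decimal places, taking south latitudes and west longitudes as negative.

latitude 31.4043°, longitude 101.3795°

Apply the spherical direct solution leg by leg, carrying full precision between legs.
Leg 1: from (42.5677°, 76.3900°), δ = 1996.5/3958.8 = 0.504319 rad, θ = 137.9° → φ = 19.1591°, λ = 96.4470°.
Leg 2: from (19.1591°, 96.4470°), δ = 900.1/3958.8 = 0.227367 rad, θ = 19° → φ = 31.4043°, λ = 101.3795°.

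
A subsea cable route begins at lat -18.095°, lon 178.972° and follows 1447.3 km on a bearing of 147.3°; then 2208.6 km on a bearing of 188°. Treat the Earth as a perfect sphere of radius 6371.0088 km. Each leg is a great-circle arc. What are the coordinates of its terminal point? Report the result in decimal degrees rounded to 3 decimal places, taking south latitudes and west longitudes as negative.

latitude -48.478°, longitude -177.132°

Apply the spherical direct solution leg by leg, carrying full precision between legs.
Leg 1: from (-18.095°, 178.972°), δ = 1447.3/6371.0088 = 0.227170 rad, θ = 147.3° → φ = -28.866°, λ = -173.042°.
Leg 2: from (-28.866°, -173.042°), δ = 2208.6/6371.0088 = 0.346664 rad, θ = 188° → φ = -48.478°, λ = -177.132°.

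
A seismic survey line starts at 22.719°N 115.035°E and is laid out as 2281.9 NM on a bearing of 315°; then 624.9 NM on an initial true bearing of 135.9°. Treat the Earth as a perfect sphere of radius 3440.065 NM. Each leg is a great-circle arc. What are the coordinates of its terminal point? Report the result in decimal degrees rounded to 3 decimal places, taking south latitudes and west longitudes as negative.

latitude 37.044°, longitude 86.166°

Apply the spherical direct solution leg by leg, carrying full precision between legs.
Leg 1: from (22.719°, 115.035°), δ = 2281.9/3440.065 = 0.663330 rad, θ = 315° → φ = 44.905°, λ = 77.103°.
Leg 2: from (44.905°, 77.103°), δ = 624.9/3440.065 = 0.181654 rad, θ = 135.9° → φ = 37.044°, λ = 86.166°.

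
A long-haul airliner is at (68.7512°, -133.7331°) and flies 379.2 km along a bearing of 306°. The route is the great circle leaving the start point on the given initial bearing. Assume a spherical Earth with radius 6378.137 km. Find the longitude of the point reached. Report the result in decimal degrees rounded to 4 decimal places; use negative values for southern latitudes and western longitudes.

longitude -142.0401°

The arc subtends δ = 379.2/6378.137 = 0.059453 rad at the centre.
Start latitude φ₁ = 1.199935 rad; initial bearing θ = 5.340708 rad.
Applying the spherical law of cosines for sides, sin φ₂ = sin φ₁ cos δ + cos φ₁ sin δ cos θ = 0.943026, so φ₂ = 70.5661°.
For the longitude increment, Δλ = atan2( sin θ sin δ cos φ₁, cos δ − sin φ₁ sin φ₂ ) = atan2(-0.017422, 0.119318) = -8.3070°.
λ₂ = -133.7331° + -8.3070° = -142.0401°.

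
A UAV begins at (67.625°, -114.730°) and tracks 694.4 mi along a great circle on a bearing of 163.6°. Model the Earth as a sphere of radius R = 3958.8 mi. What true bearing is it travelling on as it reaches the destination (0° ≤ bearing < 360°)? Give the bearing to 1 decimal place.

δ = 694.4/3958.8 = 0.175407 rad (10.0501°).
Start latitude φ₁ = 1.180279 rad; initial bearing θ = 2.855359 rad.
Applying the spherical law of cosines for sides, sin φ₂ = sin φ₁ cos δ + cos φ₁ sin δ cos θ = 0.846796, so φ₂ = 57.865°.
Then Δλ = atan2(0.018756, 0.201613) = 0.092762 rad, from sin θ sin δ cos φ₁ over cos δ − sin φ₁ sin φ₂.
Hence λ₂ = -114.730° + 5.315° = -109.415°.
The forward bearing on arrival equals the back-azimuth from the destination plus 180°.
Back-azimuth from P₂ (57.9°, -109.4°) to P₁ (67.6°, -114.7°), with Δλ' = λ₁ − λ₂ = -5.3°: atan2( sin Δλ' cos φ₁ , cos φ₂ sin φ₁ − sin φ₂ cos φ₁ cos Δλ' ) = 348.3°.
Final bearing = (348.3° + 180°) mod 360° = 168.3°.

final bearing 168.3°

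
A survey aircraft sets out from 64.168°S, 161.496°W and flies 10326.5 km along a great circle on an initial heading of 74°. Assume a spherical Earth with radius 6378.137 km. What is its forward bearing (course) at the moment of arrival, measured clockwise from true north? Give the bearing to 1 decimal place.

Central angle δ = d/R = 1.619046 rad.
Converting: φ₁ = -1.119943 rad, θ = 1.291544 rad.
Applying the spherical law of cosines for sides, sin φ₂ = sin φ₁ cos δ + cos φ₁ sin δ cos θ = 0.163377, so φ₂ = 9.403°.
For the longitude increment, Δλ = atan2( sin θ sin δ cos φ₁, cos δ − sin φ₁ sin φ₂ ) = atan2(0.418367, 0.098820) = 76.710°.
λ₂ = λ₁ + Δλ = -84.786°.
The forward bearing on arrival equals the back-azimuth from the destination plus 180°.
Back-azimuth from P₂ (9.4°, -84.8°) to P₁ (-64.2°, -161.5°), with Δλ' = λ₁ − λ₂ = -76.7°: atan2( sin Δλ' cos φ₁ , cos φ₂ sin φ₁ − sin φ₂ cos φ₁ cos Δλ' ) = 205.1°.
Final bearing = (205.1° + 180°) mod 360° = 25.1°.

final bearing 25.1°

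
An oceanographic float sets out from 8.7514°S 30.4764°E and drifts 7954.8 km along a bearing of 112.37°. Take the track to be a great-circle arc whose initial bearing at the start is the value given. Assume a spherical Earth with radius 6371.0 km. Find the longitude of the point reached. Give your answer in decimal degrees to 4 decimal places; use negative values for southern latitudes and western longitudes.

longitude 104.0835°

Angular distance δ = d/R = 7954.8 / 6371 = 1.248595 rad.
Converting: φ₁ = -0.152741 rad, θ = 1.961226 rad.
Applying the spherical law of cosines for sides, sin φ₂ = sin φ₁ cos δ + cos φ₁ sin δ cos θ = -0.404977, so φ₂ = -23.8897°.
Then Δλ = atan2(0.866947, 0.255039) = 1.284687 rad, from sin θ sin δ cos φ₁ over cos δ − sin φ₁ sin φ₂.
Hence λ₂ = 30.4764° + 73.6071° = 104.0835°.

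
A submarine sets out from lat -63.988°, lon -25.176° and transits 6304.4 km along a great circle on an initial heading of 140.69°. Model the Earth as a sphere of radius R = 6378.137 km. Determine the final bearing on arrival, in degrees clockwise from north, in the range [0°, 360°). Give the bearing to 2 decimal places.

final bearing 26.23°

The arc subtends δ = 6304.4/6378.137 = 0.988439 rad at the centre.
With φ₁ = -63.988° = -1.116801 rad and θ = 140.69° = 2.455504 rad:
Applying the spherical law of cosines for sides, sin φ₂ = sin φ₁ cos δ + cos φ₁ sin δ cos θ = -0.777676, so φ₂ = -51.048°.
For the longitude increment, Δλ = atan2( sin θ sin δ cos φ₁, cos δ − sin φ₁ sin φ₂ ) = atan2(0.232039, -0.148905) = 122.689°.
Hence λ₂ = -25.176° + 122.689° = 97.513°.
The forward bearing on arrival equals the back-azimuth from the destination plus 180°.
Back-azimuth from P₂ (-51.05°, 97.51°) to P₁ (-63.99°, -25.18°), with Δλ' = λ₁ − λ₂ = -122.69°: atan2( sin Δλ' cos φ₁ , cos φ₂ sin φ₁ − sin φ₂ cos φ₁ cos Δλ' ) = 206.23°.
Final bearing = (206.23° + 180°) mod 360° = 26.23°.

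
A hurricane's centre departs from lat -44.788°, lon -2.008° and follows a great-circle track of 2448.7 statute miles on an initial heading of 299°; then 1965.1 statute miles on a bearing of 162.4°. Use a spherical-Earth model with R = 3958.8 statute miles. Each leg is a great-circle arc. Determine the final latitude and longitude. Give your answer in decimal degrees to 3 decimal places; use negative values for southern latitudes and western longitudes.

latitude -48.607°, longitude -22.586°

Apply the spherical direct solution leg by leg, carrying full precision between legs.
Leg 1: from (-44.788°, -2.008°), δ = 2448.7/3958.8 = 0.618546 rad, θ = 299° → φ = -21.990°, λ = -35.165°.
Leg 2: from (-21.990°, -35.165°), δ = 1965.1/3958.8 = 0.496388 rad, θ = 162.4° → φ = -48.607°, λ = -22.586°.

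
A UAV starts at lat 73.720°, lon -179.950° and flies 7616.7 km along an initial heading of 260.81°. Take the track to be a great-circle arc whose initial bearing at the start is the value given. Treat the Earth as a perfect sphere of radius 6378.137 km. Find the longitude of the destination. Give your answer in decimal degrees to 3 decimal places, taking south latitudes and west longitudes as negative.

Angular distance δ = d/R = 7616.7 / 6378.137 = 1.194189 rad.
Converting: φ₁ = 1.286657 rad, θ = 4.551993 rad.
Destination latitude: φ₂ = arcsin( sin φ₁ cos δ + cos φ₁ sin δ cos θ ) = arcsin(0.311388) = 18.143°.
Δλ = atan2( sin θ sin δ cos φ₁ , cos δ − sin φ₁ sin φ₂ ) = atan2(-0.257339, 0.068866) = -1.309316 rad = -75.018°.
λ₂ = -179.950° + -75.018° = -254.968°, normalized to (−180°, 180°] → 105.032°.

longitude 105.032°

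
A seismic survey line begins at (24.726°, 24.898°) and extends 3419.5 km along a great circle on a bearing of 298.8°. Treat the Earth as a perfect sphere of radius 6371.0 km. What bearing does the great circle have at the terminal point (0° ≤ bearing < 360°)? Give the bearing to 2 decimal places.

δ = 3419.5/6371 = 0.536729 rad (30.7523°).
Start latitude φ₁ = 0.431550 rad; initial bearing θ = 5.215044 rad.
sin φ₂ = sin φ₁ cos δ + cos φ₁ sin δ cos θ = (0.418279)(0.859386) + (0.908318)(0.511328)(0.481754) = 0.583213
φ₂ = asin(0.583213) = 0.622678 rad = 35.677°.
Δλ = atan2( sin θ sin δ cos φ₁ , cos δ − sin φ₁ sin φ₂ ) = atan2(-0.406999, 0.615440) = -0.584288 rad = -33.477°.
λ₂ = 24.898° + -33.477° = -8.579°.
The forward bearing on arrival equals the back-azimuth from the destination plus 180°.
Back-azimuth from P₂ (35.68°, -8.58°) to P₁ (24.73°, 24.90°), with Δλ' = λ₁ − λ₂ = 33.48°: atan2( sin Δλ' cos φ₁ , cos φ₂ sin φ₁ − sin φ₂ cos φ₁ cos Δλ' ) = 101.52°.
Final bearing = (101.52° + 180°) mod 360° = 281.52°.

final bearing 281.52°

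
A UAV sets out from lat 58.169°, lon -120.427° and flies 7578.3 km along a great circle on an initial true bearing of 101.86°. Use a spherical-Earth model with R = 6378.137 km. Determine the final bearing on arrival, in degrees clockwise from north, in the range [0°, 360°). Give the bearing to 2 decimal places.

final bearing 148.08°

Angular distance δ = d/R = 7578.3 / 6378.137 = 1.188168 rad.
Converting: φ₁ = 1.015241 rad, θ = 1.777792 rad.
sin φ₂ = sin φ₁ cos δ + cos φ₁ sin δ cos θ = (0.849607)(0.373360) + (0.527416)(0.927687)(-0.205521) = 0.216653
φ₂ = asin(0.216653) = 0.218384 rad = 12.513°.
Δλ = atan2( sin θ sin δ cos φ₁ , cos δ − sin φ₁ sin φ₂ ) = atan2(0.478832, 0.189290) = 1.194334 rad = 68.430°.
λ₂ = -120.427° + 68.430° = -51.997°.
The forward bearing on arrival equals the back-azimuth from the destination plus 180°.
Back-azimuth from P₂ (12.51°, -52.00°) to P₁ (58.17°, -120.43°), with Δλ' = λ₁ − λ₂ = -68.43°: atan2( sin Δλ' cos φ₁ , cos φ₂ sin φ₁ − sin φ₂ cos φ₁ cos Δλ' ) = 328.08°.
Final bearing = (328.08° + 180°) mod 360° = 148.08°.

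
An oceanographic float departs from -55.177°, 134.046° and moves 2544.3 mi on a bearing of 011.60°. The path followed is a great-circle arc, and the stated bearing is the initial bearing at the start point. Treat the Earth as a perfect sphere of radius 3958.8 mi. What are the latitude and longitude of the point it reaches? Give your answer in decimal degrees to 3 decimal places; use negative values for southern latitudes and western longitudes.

latitude -18.776°, longitude 141.359°

Central angle δ = d/R = 0.642695 rad.
With φ₁ = -55.177° = -0.963020 rad and θ = 11.6° = 0.202458 rad:
Applying the spherical law of cosines for sides, sin φ₂ = sin φ₁ cos δ + cos φ₁ sin δ cos θ = -0.321866, so φ₂ = -18.776°.
Δλ = atan2( sin θ sin δ cos φ₁ , cos δ − sin φ₁ sin φ₂ ) = atan2(0.068820, 0.536257) = 0.127637 rad = 7.313°.
Hence λ₂ = 134.046° + 7.313° = 141.359°.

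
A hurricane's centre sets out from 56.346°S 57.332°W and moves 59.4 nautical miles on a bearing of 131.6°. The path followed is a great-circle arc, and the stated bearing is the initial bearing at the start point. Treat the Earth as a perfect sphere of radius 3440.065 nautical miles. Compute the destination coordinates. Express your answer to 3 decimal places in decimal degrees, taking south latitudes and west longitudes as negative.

The arc subtends δ = 59.4/3440.065 = 0.017267 rad at the centre.
Converting: φ₁ = -0.983423 rad, θ = 2.296853 rad.
Applying the spherical law of cosines for sides, sin φ₂ = sin φ₁ cos δ + cos φ₁ sin δ cos θ = -0.838628, so φ₂ = -56.996°.
Then Δλ = atan2(0.007155, 0.301778) = 0.023706 rad, from sin θ sin δ cos φ₁ over cos δ − sin φ₁ sin φ₂.
λ₂ = -57.332° + 1.358° = -55.974°.

latitude -56.996°, longitude -55.974°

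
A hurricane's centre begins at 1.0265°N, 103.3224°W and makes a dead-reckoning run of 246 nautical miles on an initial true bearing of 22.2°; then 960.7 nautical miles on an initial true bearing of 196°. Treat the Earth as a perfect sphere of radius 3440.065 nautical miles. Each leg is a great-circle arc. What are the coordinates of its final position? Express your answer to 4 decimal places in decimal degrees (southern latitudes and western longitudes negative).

latitude -10.5609°, longitude -106.2027°

Apply the spherical direct solution leg by leg, carrying full precision between legs.
Leg 1: from (1.0265°, -103.3224°), δ = 246/3440.065 = 0.071510 rad, θ = 22.2° → φ = 4.8192°, λ = -101.7699°.
Leg 2: from (4.8192°, -101.7699°), δ = 960.7/3440.065 = 0.279268 rad, θ = 196° → φ = -10.5609°, λ = -106.2027°.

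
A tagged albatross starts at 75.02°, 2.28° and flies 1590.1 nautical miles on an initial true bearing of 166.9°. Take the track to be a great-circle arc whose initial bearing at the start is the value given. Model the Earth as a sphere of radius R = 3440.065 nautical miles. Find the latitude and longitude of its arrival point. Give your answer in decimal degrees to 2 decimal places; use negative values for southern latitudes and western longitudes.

The arc subtends δ = 1590.1/3440.065 = 0.462230 rad at the centre.
Converting: φ₁ = 1.309346 rad, θ = 2.912955 rad.
sin φ₂ = sin φ₁ cos δ + cos φ₁ sin δ cos θ = (0.966016)(0.895060) + (0.258482)(0.445945)(-0.973976) = 0.752374
φ₂ = asin(0.752374) = 0.851658 rad = 48.80°.
Then Δλ = atan2(0.026126, 0.168255) = 0.154045 rad, from sin θ sin δ cos φ₁ over cos δ − sin φ₁ sin φ₂.
λ₂ = λ₁ + Δλ = 11.11°.

latitude 48.80°, longitude 11.11°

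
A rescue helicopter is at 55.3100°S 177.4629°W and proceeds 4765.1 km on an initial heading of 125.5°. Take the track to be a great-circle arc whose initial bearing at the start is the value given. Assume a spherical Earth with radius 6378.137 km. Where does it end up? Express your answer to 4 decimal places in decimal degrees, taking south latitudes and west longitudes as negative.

latitude -55.8763°, longitude -97.0159°

Central angle δ = d/R = 0.747099 rad.
Start latitude φ₁ = -0.965342 rad; initial bearing θ = 2.190388 rad.
Destination latitude: φ₂ = arcsin( sin φ₁ cos δ + cos φ₁ sin δ cos θ ) = arcsin(-0.827828) = -55.8763°.
For the longitude increment, Δλ = atan2( sin θ sin δ cos φ₁, cos δ − sin φ₁ sin φ₂ ) = atan2(0.314847, 0.052987) = 80.4470°.
λ₂ = -177.4629° + 80.4470° = -97.0159°.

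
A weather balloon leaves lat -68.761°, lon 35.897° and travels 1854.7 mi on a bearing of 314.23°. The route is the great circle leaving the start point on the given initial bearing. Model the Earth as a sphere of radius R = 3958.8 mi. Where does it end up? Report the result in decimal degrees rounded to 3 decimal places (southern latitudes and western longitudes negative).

Angular distance δ = d/R = 1854.7 / 3958.8 = 0.468501 rad.
Converting: φ₁ = -1.200106 rad, θ = 5.484348 rad.
Destination latitude: φ₂ = arcsin( sin φ₁ cos δ + cos φ₁ sin δ cos θ ) = arcsin(-0.717541) = -45.852°.
Then Δλ = atan2(-0.117211, 0.223443) = -0.483108 rad, from sin θ sin δ cos φ₁ over cos δ − sin φ₁ sin φ₂.
λ₂ = λ₁ + Δλ = 8.217°.

latitude -45.852°, longitude 8.217°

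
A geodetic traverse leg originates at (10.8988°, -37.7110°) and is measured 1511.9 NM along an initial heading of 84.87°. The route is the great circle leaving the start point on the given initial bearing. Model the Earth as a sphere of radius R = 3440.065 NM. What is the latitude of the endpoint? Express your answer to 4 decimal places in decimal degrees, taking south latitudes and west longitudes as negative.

latitude 12.0324°

Central angle δ = d/R = 0.439498 rad.
Start latitude φ₁ = 0.190220 rad; initial bearing θ = 1.481261 rad.
Applying the spherical law of cosines for sides, sin φ₂ = sin φ₁ cos δ + cos φ₁ sin δ cos θ = 0.208465, so φ₂ = 12.0324°.
Then Δλ = atan2(0.416137, 0.865550) = 0.448151 rad, from sin θ sin δ cos φ₁ over cos δ − sin φ₁ sin φ₂.
λ₂ = λ₁ + Δλ = -12.0338°.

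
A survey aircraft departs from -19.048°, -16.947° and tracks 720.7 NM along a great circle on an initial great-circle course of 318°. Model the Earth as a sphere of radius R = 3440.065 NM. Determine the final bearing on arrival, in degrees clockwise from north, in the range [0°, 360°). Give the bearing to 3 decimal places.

Central angle δ = d/R = 0.209502 rad.
With φ₁ = -19.048° = -0.332450 rad and θ = 318° = 5.550147 rad:
Applying the spherical law of cosines for sides, sin φ₂ = sin φ₁ cos δ + cos φ₁ sin δ cos θ = -0.173133, so φ₂ = -9.970°.
For the longitude increment, Δλ = atan2( sin θ sin δ cos φ₁, cos δ − sin φ₁ sin φ₂ ) = atan2(-0.131541, 0.921631) = -8.123°.
λ₂ = -16.947° + -8.123° = -25.070°.
The forward bearing on arrival equals the back-azimuth from the destination plus 180°.
Back-azimuth from P₂ (-9.970°, -25.070°) to P₁ (-19.048°, -16.947°), with Δλ' = λ₁ − λ₂ = 8.123°: atan2( sin Δλ' cos φ₁ , cos φ₂ sin φ₁ − sin φ₂ cos φ₁ cos Δλ' ) = 140.045°.
Final bearing = (140.045° + 180°) mod 360° = 320.045°.

final bearing 320.045°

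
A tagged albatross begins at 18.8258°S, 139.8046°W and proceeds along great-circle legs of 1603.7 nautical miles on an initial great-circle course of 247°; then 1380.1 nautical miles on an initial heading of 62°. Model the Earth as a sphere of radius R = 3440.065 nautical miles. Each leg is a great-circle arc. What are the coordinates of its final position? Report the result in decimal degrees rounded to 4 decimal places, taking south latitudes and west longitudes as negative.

latitude -14.7793°, longitude -146.5907°

Apply the spherical direct solution leg by leg, carrying full precision between legs.
Leg 1: from (-18.8258°, -139.8046°), δ = 1603.7/3440.065 = 0.466183 rad, θ = 247° → φ = -27.0320°, λ = -167.4820°.
Leg 2: from (-27.0320°, -167.4820°), δ = 1380.1/3440.065 = 0.401184 rad, θ = 62° → φ = -14.7793°, λ = -146.5907°.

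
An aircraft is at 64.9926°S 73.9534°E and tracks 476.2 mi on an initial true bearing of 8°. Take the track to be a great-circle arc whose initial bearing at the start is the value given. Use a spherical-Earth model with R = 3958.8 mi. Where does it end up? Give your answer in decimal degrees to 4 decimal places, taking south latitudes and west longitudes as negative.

latitude -58.1541°, longitude 75.7672°

δ = 476.2/3958.8 = 0.120289 rad (6.8921°).
Converting: φ₁ = -1.134335 rad, θ = 0.139626 rad.
Applying the spherical law of cosines for sides, sin φ₂ = sin φ₁ cos δ + cos φ₁ sin δ cos θ = -0.849470, so φ₂ = -58.1541°.
Then Δλ = atan2(0.007060, 0.222939) = 0.031657 rad, from sin θ sin δ cos φ₁ over cos δ − sin φ₁ sin φ₂.
λ₂ = λ₁ + Δλ = 75.7672°.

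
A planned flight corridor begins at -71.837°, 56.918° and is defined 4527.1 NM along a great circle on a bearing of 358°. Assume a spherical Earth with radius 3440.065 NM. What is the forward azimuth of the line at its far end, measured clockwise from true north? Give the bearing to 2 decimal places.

The arc subtends δ = 4527.1/3440.065 = 1.315993 rad at the centre.
Start latitude φ₁ = -1.253792 rad; initial bearing θ = 6.248279 rad.
sin φ₂ = sin φ₁ cos δ + cos φ₁ sin δ cos θ = (-0.950174)(0.252056) + (0.311721)(0.967713)(0.999391) = 0.061977
φ₂ = asin(0.061977) = 0.062016 rad = 3.553°.
For the longitude increment, Δλ = atan2( sin θ sin δ cos φ₁, cos δ − sin φ₁ sin φ₂ ) = atan2(-0.010528, 0.310944) = -1.939°.
λ₂ = 56.918° + -1.939° = 54.979°.
The forward bearing on arrival equals the back-azimuth from the destination plus 180°.
Back-azimuth from P₂ (3.55°, 54.98°) to P₁ (-71.84°, 56.92°), with Δλ' = λ₁ − λ₂ = 1.94°: atan2( sin Δλ' cos φ₁ , cos φ₂ sin φ₁ − sin φ₂ cos φ₁ cos Δλ' ) = 179.38°.
Final bearing = (179.38° + 180°) mod 360° = 359.38°.

final bearing 359.38°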